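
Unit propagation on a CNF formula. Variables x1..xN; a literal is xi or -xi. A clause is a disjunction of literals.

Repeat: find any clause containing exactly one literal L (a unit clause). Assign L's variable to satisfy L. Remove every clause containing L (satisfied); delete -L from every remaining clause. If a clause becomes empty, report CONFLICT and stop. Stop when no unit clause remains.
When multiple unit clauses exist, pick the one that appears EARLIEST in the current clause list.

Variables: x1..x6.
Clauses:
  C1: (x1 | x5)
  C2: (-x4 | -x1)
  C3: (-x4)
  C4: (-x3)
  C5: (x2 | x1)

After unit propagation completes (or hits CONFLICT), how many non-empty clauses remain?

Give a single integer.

Answer: 2

Derivation:
unit clause [-4] forces x4=F; simplify:
  satisfied 2 clause(s); 3 remain; assigned so far: [4]
unit clause [-3] forces x3=F; simplify:
  satisfied 1 clause(s); 2 remain; assigned so far: [3, 4]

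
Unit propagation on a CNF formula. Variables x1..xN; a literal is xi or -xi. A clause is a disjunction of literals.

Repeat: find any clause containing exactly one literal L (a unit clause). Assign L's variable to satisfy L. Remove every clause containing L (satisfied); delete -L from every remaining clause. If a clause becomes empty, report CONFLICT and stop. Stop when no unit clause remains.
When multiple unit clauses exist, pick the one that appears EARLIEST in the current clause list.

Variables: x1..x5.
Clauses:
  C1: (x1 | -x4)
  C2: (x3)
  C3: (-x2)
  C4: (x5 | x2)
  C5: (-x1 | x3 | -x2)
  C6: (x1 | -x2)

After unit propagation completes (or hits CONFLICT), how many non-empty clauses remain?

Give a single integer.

Answer: 1

Derivation:
unit clause [3] forces x3=T; simplify:
  satisfied 2 clause(s); 4 remain; assigned so far: [3]
unit clause [-2] forces x2=F; simplify:
  drop 2 from [5, 2] -> [5]
  satisfied 2 clause(s); 2 remain; assigned so far: [2, 3]
unit clause [5] forces x5=T; simplify:
  satisfied 1 clause(s); 1 remain; assigned so far: [2, 3, 5]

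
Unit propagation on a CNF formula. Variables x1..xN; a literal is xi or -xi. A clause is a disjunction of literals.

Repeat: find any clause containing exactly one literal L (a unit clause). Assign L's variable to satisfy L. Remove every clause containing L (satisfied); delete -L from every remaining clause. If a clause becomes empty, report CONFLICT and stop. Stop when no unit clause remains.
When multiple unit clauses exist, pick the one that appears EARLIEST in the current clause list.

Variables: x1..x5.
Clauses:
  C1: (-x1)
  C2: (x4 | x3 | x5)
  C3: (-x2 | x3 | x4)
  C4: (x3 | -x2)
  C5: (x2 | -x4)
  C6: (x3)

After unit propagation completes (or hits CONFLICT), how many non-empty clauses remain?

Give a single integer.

Answer: 1

Derivation:
unit clause [-1] forces x1=F; simplify:
  satisfied 1 clause(s); 5 remain; assigned so far: [1]
unit clause [3] forces x3=T; simplify:
  satisfied 4 clause(s); 1 remain; assigned so far: [1, 3]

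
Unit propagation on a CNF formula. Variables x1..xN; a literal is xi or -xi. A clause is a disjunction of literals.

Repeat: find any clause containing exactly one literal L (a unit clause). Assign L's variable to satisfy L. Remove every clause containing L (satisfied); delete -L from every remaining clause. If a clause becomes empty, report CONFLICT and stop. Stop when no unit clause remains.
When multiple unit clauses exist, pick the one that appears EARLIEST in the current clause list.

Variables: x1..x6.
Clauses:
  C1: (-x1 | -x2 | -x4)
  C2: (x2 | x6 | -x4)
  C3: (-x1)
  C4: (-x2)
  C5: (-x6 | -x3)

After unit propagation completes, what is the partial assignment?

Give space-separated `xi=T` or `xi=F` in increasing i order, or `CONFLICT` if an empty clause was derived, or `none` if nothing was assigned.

unit clause [-1] forces x1=F; simplify:
  satisfied 2 clause(s); 3 remain; assigned so far: [1]
unit clause [-2] forces x2=F; simplify:
  drop 2 from [2, 6, -4] -> [6, -4]
  satisfied 1 clause(s); 2 remain; assigned so far: [1, 2]

Answer: x1=F x2=F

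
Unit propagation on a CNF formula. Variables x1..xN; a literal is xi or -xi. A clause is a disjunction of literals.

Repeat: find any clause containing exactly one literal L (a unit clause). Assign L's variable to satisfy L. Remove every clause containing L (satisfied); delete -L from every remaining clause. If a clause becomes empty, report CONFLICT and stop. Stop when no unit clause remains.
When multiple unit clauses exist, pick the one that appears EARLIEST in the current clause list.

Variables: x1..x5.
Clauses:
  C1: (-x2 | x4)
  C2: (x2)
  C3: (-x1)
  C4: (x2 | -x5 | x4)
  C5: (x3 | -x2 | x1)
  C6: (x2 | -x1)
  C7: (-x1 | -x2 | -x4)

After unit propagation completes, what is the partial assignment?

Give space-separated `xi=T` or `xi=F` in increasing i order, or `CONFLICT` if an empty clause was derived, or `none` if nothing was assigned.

unit clause [2] forces x2=T; simplify:
  drop -2 from [-2, 4] -> [4]
  drop -2 from [3, -2, 1] -> [3, 1]
  drop -2 from [-1, -2, -4] -> [-1, -4]
  satisfied 3 clause(s); 4 remain; assigned so far: [2]
unit clause [4] forces x4=T; simplify:
  drop -4 from [-1, -4] -> [-1]
  satisfied 1 clause(s); 3 remain; assigned so far: [2, 4]
unit clause [-1] forces x1=F; simplify:
  drop 1 from [3, 1] -> [3]
  satisfied 2 clause(s); 1 remain; assigned so far: [1, 2, 4]
unit clause [3] forces x3=T; simplify:
  satisfied 1 clause(s); 0 remain; assigned so far: [1, 2, 3, 4]

Answer: x1=F x2=T x3=T x4=T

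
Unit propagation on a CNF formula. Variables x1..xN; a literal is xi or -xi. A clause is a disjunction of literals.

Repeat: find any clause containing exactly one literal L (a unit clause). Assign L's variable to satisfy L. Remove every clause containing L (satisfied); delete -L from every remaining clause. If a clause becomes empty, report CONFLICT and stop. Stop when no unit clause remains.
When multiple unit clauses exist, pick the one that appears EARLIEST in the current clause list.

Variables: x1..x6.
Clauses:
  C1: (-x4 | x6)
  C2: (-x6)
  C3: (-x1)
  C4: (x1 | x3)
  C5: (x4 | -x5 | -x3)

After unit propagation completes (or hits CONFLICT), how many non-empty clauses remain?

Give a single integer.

Answer: 0

Derivation:
unit clause [-6] forces x6=F; simplify:
  drop 6 from [-4, 6] -> [-4]
  satisfied 1 clause(s); 4 remain; assigned so far: [6]
unit clause [-4] forces x4=F; simplify:
  drop 4 from [4, -5, -3] -> [-5, -3]
  satisfied 1 clause(s); 3 remain; assigned so far: [4, 6]
unit clause [-1] forces x1=F; simplify:
  drop 1 from [1, 3] -> [3]
  satisfied 1 clause(s); 2 remain; assigned so far: [1, 4, 6]
unit clause [3] forces x3=T; simplify:
  drop -3 from [-5, -3] -> [-5]
  satisfied 1 clause(s); 1 remain; assigned so far: [1, 3, 4, 6]
unit clause [-5] forces x5=F; simplify:
  satisfied 1 clause(s); 0 remain; assigned so far: [1, 3, 4, 5, 6]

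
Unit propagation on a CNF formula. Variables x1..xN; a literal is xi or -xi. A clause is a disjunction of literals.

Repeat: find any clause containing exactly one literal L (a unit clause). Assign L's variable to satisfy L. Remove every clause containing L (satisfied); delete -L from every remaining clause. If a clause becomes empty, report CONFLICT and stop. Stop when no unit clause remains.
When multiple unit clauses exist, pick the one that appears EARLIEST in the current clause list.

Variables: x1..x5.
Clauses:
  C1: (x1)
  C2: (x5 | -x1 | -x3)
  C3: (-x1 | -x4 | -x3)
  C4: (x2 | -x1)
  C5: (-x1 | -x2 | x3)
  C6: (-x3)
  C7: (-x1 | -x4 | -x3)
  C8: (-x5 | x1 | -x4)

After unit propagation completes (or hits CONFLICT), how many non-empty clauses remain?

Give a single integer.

Answer: 3

Derivation:
unit clause [1] forces x1=T; simplify:
  drop -1 from [5, -1, -3] -> [5, -3]
  drop -1 from [-1, -4, -3] -> [-4, -3]
  drop -1 from [2, -1] -> [2]
  drop -1 from [-1, -2, 3] -> [-2, 3]
  drop -1 from [-1, -4, -3] -> [-4, -3]
  satisfied 2 clause(s); 6 remain; assigned so far: [1]
unit clause [2] forces x2=T; simplify:
  drop -2 from [-2, 3] -> [3]
  satisfied 1 clause(s); 5 remain; assigned so far: [1, 2]
unit clause [3] forces x3=T; simplify:
  drop -3 from [5, -3] -> [5]
  drop -3 from [-4, -3] -> [-4]
  drop -3 from [-3] -> [] (empty!)
  drop -3 from [-4, -3] -> [-4]
  satisfied 1 clause(s); 4 remain; assigned so far: [1, 2, 3]
CONFLICT (empty clause)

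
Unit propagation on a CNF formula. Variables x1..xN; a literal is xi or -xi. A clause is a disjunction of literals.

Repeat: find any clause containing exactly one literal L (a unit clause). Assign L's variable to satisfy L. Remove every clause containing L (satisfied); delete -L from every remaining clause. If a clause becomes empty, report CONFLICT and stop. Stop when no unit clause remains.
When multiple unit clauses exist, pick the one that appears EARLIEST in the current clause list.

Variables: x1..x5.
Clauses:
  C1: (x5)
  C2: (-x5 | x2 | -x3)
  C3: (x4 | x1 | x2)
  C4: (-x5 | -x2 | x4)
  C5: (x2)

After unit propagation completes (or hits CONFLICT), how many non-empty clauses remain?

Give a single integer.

Answer: 0

Derivation:
unit clause [5] forces x5=T; simplify:
  drop -5 from [-5, 2, -3] -> [2, -3]
  drop -5 from [-5, -2, 4] -> [-2, 4]
  satisfied 1 clause(s); 4 remain; assigned so far: [5]
unit clause [2] forces x2=T; simplify:
  drop -2 from [-2, 4] -> [4]
  satisfied 3 clause(s); 1 remain; assigned so far: [2, 5]
unit clause [4] forces x4=T; simplify:
  satisfied 1 clause(s); 0 remain; assigned so far: [2, 4, 5]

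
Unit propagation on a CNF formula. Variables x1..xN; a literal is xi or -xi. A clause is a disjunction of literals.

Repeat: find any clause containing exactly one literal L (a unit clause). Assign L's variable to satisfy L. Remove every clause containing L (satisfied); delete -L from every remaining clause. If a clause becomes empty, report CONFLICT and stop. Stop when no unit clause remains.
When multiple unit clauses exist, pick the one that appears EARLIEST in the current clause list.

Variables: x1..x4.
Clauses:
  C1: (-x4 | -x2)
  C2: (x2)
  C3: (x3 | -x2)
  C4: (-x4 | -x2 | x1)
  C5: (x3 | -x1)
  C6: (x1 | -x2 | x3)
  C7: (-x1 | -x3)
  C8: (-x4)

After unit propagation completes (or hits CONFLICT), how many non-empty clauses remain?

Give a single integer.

unit clause [2] forces x2=T; simplify:
  drop -2 from [-4, -2] -> [-4]
  drop -2 from [3, -2] -> [3]
  drop -2 from [-4, -2, 1] -> [-4, 1]
  drop -2 from [1, -2, 3] -> [1, 3]
  satisfied 1 clause(s); 7 remain; assigned so far: [2]
unit clause [-4] forces x4=F; simplify:
  satisfied 3 clause(s); 4 remain; assigned so far: [2, 4]
unit clause [3] forces x3=T; simplify:
  drop -3 from [-1, -3] -> [-1]
  satisfied 3 clause(s); 1 remain; assigned so far: [2, 3, 4]
unit clause [-1] forces x1=F; simplify:
  satisfied 1 clause(s); 0 remain; assigned so far: [1, 2, 3, 4]

Answer: 0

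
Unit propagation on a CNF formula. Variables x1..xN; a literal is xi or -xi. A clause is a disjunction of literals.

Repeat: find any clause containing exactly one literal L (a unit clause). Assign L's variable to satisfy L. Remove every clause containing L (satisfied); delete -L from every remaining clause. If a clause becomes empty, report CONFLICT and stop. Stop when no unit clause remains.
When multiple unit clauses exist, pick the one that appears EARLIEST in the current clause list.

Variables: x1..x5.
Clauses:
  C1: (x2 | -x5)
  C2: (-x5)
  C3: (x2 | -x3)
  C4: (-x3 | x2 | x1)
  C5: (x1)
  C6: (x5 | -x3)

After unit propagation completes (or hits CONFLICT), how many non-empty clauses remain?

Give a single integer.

unit clause [-5] forces x5=F; simplify:
  drop 5 from [5, -3] -> [-3]
  satisfied 2 clause(s); 4 remain; assigned so far: [5]
unit clause [1] forces x1=T; simplify:
  satisfied 2 clause(s); 2 remain; assigned so far: [1, 5]
unit clause [-3] forces x3=F; simplify:
  satisfied 2 clause(s); 0 remain; assigned so far: [1, 3, 5]

Answer: 0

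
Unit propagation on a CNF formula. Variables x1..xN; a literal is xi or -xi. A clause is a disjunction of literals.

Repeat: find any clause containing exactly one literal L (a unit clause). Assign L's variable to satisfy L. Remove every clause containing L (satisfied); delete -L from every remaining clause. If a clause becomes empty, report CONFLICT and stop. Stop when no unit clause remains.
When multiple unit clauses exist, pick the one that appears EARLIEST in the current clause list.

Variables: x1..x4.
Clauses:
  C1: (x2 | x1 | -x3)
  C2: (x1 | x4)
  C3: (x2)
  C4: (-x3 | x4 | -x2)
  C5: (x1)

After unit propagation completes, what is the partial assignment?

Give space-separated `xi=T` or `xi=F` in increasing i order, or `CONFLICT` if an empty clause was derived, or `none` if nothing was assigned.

Answer: x1=T x2=T

Derivation:
unit clause [2] forces x2=T; simplify:
  drop -2 from [-3, 4, -2] -> [-3, 4]
  satisfied 2 clause(s); 3 remain; assigned so far: [2]
unit clause [1] forces x1=T; simplify:
  satisfied 2 clause(s); 1 remain; assigned so far: [1, 2]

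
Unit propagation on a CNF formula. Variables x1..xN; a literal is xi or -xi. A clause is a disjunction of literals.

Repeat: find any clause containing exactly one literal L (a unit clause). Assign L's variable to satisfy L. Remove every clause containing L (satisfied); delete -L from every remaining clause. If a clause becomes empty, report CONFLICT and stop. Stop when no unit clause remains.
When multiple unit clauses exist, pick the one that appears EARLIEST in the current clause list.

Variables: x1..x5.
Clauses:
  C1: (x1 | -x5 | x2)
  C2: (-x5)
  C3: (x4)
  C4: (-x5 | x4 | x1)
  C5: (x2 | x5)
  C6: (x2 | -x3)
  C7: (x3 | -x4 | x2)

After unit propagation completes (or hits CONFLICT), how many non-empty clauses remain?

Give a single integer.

Answer: 0

Derivation:
unit clause [-5] forces x5=F; simplify:
  drop 5 from [2, 5] -> [2]
  satisfied 3 clause(s); 4 remain; assigned so far: [5]
unit clause [4] forces x4=T; simplify:
  drop -4 from [3, -4, 2] -> [3, 2]
  satisfied 1 clause(s); 3 remain; assigned so far: [4, 5]
unit clause [2] forces x2=T; simplify:
  satisfied 3 clause(s); 0 remain; assigned so far: [2, 4, 5]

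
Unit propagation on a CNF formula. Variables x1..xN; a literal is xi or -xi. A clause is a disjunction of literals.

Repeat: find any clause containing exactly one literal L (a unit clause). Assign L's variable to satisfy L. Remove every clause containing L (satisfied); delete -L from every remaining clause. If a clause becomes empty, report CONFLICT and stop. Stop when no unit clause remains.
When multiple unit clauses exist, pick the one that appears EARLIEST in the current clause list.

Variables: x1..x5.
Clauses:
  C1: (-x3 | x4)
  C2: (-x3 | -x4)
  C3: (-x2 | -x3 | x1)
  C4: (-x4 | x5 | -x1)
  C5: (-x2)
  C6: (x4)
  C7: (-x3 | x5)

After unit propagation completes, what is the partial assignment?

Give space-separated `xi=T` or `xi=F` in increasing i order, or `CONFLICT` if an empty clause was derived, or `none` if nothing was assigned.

unit clause [-2] forces x2=F; simplify:
  satisfied 2 clause(s); 5 remain; assigned so far: [2]
unit clause [4] forces x4=T; simplify:
  drop -4 from [-3, -4] -> [-3]
  drop -4 from [-4, 5, -1] -> [5, -1]
  satisfied 2 clause(s); 3 remain; assigned so far: [2, 4]
unit clause [-3] forces x3=F; simplify:
  satisfied 2 clause(s); 1 remain; assigned so far: [2, 3, 4]

Answer: x2=F x3=F x4=T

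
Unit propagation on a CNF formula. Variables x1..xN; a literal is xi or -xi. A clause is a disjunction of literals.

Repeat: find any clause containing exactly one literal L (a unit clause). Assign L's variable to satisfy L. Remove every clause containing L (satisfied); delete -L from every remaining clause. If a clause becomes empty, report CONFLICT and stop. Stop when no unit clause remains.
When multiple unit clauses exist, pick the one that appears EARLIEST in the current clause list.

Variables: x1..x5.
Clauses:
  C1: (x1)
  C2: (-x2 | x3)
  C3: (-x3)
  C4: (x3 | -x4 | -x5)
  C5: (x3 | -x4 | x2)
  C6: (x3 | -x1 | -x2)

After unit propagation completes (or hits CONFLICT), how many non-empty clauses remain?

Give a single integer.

unit clause [1] forces x1=T; simplify:
  drop -1 from [3, -1, -2] -> [3, -2]
  satisfied 1 clause(s); 5 remain; assigned so far: [1]
unit clause [-3] forces x3=F; simplify:
  drop 3 from [-2, 3] -> [-2]
  drop 3 from [3, -4, -5] -> [-4, -5]
  drop 3 from [3, -4, 2] -> [-4, 2]
  drop 3 from [3, -2] -> [-2]
  satisfied 1 clause(s); 4 remain; assigned so far: [1, 3]
unit clause [-2] forces x2=F; simplify:
  drop 2 from [-4, 2] -> [-4]
  satisfied 2 clause(s); 2 remain; assigned so far: [1, 2, 3]
unit clause [-4] forces x4=F; simplify:
  satisfied 2 clause(s); 0 remain; assigned so far: [1, 2, 3, 4]

Answer: 0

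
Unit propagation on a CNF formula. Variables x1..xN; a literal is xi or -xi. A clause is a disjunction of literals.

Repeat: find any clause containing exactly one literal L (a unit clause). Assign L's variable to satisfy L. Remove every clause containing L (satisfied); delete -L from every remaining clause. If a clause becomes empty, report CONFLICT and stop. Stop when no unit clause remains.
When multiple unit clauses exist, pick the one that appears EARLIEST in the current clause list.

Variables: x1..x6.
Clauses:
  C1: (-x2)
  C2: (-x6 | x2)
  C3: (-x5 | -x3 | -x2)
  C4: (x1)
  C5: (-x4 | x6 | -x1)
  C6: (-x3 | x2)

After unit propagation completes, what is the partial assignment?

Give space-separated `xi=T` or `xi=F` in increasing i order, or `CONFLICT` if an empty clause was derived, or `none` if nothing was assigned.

unit clause [-2] forces x2=F; simplify:
  drop 2 from [-6, 2] -> [-6]
  drop 2 from [-3, 2] -> [-3]
  satisfied 2 clause(s); 4 remain; assigned so far: [2]
unit clause [-6] forces x6=F; simplify:
  drop 6 from [-4, 6, -1] -> [-4, -1]
  satisfied 1 clause(s); 3 remain; assigned so far: [2, 6]
unit clause [1] forces x1=T; simplify:
  drop -1 from [-4, -1] -> [-4]
  satisfied 1 clause(s); 2 remain; assigned so far: [1, 2, 6]
unit clause [-4] forces x4=F; simplify:
  satisfied 1 clause(s); 1 remain; assigned so far: [1, 2, 4, 6]
unit clause [-3] forces x3=F; simplify:
  satisfied 1 clause(s); 0 remain; assigned so far: [1, 2, 3, 4, 6]

Answer: x1=T x2=F x3=F x4=F x6=F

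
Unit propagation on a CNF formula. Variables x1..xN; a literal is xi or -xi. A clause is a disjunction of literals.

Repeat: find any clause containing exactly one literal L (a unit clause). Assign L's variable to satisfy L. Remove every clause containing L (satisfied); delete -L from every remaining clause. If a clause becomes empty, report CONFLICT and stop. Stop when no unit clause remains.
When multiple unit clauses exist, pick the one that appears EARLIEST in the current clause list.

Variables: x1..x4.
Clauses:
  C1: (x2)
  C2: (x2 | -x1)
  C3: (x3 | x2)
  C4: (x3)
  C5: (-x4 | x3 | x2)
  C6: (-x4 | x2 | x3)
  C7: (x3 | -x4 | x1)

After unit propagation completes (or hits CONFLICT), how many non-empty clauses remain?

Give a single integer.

unit clause [2] forces x2=T; simplify:
  satisfied 5 clause(s); 2 remain; assigned so far: [2]
unit clause [3] forces x3=T; simplify:
  satisfied 2 clause(s); 0 remain; assigned so far: [2, 3]

Answer: 0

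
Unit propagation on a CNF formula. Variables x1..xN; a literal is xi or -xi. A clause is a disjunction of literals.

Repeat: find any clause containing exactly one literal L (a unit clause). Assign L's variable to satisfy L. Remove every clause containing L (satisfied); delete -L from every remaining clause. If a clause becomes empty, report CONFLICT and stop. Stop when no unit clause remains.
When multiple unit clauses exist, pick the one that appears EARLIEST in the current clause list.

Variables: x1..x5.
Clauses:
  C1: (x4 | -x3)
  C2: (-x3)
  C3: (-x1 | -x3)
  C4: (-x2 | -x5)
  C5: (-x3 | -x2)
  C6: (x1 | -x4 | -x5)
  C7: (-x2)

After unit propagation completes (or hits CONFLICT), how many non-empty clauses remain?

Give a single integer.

unit clause [-3] forces x3=F; simplify:
  satisfied 4 clause(s); 3 remain; assigned so far: [3]
unit clause [-2] forces x2=F; simplify:
  satisfied 2 clause(s); 1 remain; assigned so far: [2, 3]

Answer: 1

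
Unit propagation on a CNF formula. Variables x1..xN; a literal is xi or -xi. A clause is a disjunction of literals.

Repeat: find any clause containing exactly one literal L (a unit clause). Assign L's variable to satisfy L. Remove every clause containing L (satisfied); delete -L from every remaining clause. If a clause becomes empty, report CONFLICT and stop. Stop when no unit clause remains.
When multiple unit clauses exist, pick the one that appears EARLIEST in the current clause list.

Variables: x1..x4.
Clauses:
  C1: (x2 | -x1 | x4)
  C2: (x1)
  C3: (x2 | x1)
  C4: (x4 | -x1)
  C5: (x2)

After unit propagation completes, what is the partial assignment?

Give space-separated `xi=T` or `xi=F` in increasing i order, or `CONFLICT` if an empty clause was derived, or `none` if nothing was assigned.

Answer: x1=T x2=T x4=T

Derivation:
unit clause [1] forces x1=T; simplify:
  drop -1 from [2, -1, 4] -> [2, 4]
  drop -1 from [4, -1] -> [4]
  satisfied 2 clause(s); 3 remain; assigned so far: [1]
unit clause [4] forces x4=T; simplify:
  satisfied 2 clause(s); 1 remain; assigned so far: [1, 4]
unit clause [2] forces x2=T; simplify:
  satisfied 1 clause(s); 0 remain; assigned so far: [1, 2, 4]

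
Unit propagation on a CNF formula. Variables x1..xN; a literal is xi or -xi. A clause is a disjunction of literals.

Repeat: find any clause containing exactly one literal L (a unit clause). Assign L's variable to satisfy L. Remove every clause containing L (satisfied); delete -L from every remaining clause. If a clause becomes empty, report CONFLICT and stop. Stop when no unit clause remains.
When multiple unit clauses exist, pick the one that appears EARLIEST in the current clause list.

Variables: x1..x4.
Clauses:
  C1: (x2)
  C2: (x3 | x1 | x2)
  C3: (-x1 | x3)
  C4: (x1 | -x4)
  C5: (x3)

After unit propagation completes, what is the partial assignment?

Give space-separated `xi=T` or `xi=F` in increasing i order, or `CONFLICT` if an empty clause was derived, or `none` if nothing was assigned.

unit clause [2] forces x2=T; simplify:
  satisfied 2 clause(s); 3 remain; assigned so far: [2]
unit clause [3] forces x3=T; simplify:
  satisfied 2 clause(s); 1 remain; assigned so far: [2, 3]

Answer: x2=T x3=T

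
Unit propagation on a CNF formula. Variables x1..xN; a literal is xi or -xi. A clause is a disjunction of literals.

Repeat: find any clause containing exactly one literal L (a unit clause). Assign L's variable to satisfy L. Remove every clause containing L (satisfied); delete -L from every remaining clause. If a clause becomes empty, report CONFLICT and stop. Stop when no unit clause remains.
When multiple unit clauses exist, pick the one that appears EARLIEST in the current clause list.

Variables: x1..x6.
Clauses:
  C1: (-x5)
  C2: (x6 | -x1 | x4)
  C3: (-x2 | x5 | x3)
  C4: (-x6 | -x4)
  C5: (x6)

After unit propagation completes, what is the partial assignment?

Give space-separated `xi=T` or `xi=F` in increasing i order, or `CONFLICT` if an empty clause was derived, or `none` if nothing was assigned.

Answer: x4=F x5=F x6=T

Derivation:
unit clause [-5] forces x5=F; simplify:
  drop 5 from [-2, 5, 3] -> [-2, 3]
  satisfied 1 clause(s); 4 remain; assigned so far: [5]
unit clause [6] forces x6=T; simplify:
  drop -6 from [-6, -4] -> [-4]
  satisfied 2 clause(s); 2 remain; assigned so far: [5, 6]
unit clause [-4] forces x4=F; simplify:
  satisfied 1 clause(s); 1 remain; assigned so far: [4, 5, 6]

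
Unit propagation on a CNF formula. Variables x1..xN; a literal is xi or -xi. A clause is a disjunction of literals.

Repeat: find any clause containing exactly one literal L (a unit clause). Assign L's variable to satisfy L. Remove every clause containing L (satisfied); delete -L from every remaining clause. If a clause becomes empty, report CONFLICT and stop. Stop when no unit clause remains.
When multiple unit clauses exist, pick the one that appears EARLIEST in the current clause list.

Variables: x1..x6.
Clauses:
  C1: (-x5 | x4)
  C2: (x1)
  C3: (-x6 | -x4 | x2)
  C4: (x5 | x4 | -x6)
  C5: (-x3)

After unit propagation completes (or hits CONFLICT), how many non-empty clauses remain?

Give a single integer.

Answer: 3

Derivation:
unit clause [1] forces x1=T; simplify:
  satisfied 1 clause(s); 4 remain; assigned so far: [1]
unit clause [-3] forces x3=F; simplify:
  satisfied 1 clause(s); 3 remain; assigned so far: [1, 3]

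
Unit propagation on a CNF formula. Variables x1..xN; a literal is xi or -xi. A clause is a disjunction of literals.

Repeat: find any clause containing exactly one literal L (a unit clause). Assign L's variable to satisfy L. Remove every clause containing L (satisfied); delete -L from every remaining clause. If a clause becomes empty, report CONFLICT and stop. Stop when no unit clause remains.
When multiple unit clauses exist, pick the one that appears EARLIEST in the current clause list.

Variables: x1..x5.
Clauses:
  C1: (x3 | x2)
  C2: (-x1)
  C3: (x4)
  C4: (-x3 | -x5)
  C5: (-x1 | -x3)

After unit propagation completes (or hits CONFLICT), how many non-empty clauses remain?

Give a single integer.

unit clause [-1] forces x1=F; simplify:
  satisfied 2 clause(s); 3 remain; assigned so far: [1]
unit clause [4] forces x4=T; simplify:
  satisfied 1 clause(s); 2 remain; assigned so far: [1, 4]

Answer: 2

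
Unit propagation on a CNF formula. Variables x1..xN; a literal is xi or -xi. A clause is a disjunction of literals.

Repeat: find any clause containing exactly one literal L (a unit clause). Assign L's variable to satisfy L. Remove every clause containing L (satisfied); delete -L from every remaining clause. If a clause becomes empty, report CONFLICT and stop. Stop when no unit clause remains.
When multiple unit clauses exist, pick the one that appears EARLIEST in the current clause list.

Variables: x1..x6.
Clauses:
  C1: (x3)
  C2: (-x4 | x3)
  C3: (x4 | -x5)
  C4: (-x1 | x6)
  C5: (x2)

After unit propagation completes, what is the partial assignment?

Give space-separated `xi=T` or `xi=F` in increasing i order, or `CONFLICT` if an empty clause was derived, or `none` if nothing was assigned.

unit clause [3] forces x3=T; simplify:
  satisfied 2 clause(s); 3 remain; assigned so far: [3]
unit clause [2] forces x2=T; simplify:
  satisfied 1 clause(s); 2 remain; assigned so far: [2, 3]

Answer: x2=T x3=T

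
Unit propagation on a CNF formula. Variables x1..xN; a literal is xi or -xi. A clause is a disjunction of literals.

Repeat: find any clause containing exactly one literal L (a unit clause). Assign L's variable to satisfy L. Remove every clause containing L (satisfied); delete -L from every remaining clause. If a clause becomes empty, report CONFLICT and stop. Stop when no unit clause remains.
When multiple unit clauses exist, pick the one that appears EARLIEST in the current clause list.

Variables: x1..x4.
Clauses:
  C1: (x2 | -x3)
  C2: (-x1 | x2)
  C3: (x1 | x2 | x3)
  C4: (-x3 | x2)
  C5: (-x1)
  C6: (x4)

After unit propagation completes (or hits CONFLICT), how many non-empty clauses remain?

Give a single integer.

Answer: 3

Derivation:
unit clause [-1] forces x1=F; simplify:
  drop 1 from [1, 2, 3] -> [2, 3]
  satisfied 2 clause(s); 4 remain; assigned so far: [1]
unit clause [4] forces x4=T; simplify:
  satisfied 1 clause(s); 3 remain; assigned so far: [1, 4]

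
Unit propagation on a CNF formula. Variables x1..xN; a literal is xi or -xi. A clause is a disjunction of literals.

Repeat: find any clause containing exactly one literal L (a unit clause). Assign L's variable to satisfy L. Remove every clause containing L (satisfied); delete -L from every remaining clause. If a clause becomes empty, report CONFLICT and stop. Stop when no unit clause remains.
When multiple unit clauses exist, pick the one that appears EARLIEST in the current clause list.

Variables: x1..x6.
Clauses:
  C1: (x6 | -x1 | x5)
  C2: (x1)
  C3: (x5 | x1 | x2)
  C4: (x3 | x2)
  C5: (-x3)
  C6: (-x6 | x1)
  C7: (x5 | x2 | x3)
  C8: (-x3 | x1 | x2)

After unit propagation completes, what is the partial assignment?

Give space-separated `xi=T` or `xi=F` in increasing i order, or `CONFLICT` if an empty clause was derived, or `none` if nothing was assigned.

unit clause [1] forces x1=T; simplify:
  drop -1 from [6, -1, 5] -> [6, 5]
  satisfied 4 clause(s); 4 remain; assigned so far: [1]
unit clause [-3] forces x3=F; simplify:
  drop 3 from [3, 2] -> [2]
  drop 3 from [5, 2, 3] -> [5, 2]
  satisfied 1 clause(s); 3 remain; assigned so far: [1, 3]
unit clause [2] forces x2=T; simplify:
  satisfied 2 clause(s); 1 remain; assigned so far: [1, 2, 3]

Answer: x1=T x2=T x3=F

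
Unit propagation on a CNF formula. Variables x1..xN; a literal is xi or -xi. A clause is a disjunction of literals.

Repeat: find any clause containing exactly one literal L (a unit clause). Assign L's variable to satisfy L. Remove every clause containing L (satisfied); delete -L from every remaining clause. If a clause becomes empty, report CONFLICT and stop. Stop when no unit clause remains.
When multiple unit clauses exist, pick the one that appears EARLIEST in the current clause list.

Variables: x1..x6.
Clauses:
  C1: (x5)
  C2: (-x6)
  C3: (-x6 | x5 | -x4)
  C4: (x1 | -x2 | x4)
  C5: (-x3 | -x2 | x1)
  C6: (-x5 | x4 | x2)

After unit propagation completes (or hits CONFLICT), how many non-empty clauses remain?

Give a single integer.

unit clause [5] forces x5=T; simplify:
  drop -5 from [-5, 4, 2] -> [4, 2]
  satisfied 2 clause(s); 4 remain; assigned so far: [5]
unit clause [-6] forces x6=F; simplify:
  satisfied 1 clause(s); 3 remain; assigned so far: [5, 6]

Answer: 3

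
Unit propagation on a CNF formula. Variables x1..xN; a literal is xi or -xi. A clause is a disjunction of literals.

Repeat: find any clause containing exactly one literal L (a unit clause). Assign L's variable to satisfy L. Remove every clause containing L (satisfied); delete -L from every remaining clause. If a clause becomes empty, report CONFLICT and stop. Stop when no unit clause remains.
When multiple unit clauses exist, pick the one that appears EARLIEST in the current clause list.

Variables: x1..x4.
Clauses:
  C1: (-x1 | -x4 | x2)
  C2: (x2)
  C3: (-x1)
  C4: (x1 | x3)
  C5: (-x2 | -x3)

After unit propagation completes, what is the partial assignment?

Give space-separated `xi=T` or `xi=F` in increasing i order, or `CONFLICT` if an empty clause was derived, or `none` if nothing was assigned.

unit clause [2] forces x2=T; simplify:
  drop -2 from [-2, -3] -> [-3]
  satisfied 2 clause(s); 3 remain; assigned so far: [2]
unit clause [-1] forces x1=F; simplify:
  drop 1 from [1, 3] -> [3]
  satisfied 1 clause(s); 2 remain; assigned so far: [1, 2]
unit clause [3] forces x3=T; simplify:
  drop -3 from [-3] -> [] (empty!)
  satisfied 1 clause(s); 1 remain; assigned so far: [1, 2, 3]
CONFLICT (empty clause)

Answer: CONFLICT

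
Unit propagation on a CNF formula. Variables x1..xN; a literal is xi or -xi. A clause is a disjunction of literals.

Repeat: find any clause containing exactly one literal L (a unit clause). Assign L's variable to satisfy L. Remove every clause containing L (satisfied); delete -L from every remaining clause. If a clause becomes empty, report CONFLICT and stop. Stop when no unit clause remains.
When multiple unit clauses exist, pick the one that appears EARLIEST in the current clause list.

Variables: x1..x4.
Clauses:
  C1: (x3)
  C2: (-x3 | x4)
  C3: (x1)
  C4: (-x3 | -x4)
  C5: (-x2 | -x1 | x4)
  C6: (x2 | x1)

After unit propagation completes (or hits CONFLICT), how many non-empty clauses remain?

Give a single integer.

unit clause [3] forces x3=T; simplify:
  drop -3 from [-3, 4] -> [4]
  drop -3 from [-3, -4] -> [-4]
  satisfied 1 clause(s); 5 remain; assigned so far: [3]
unit clause [4] forces x4=T; simplify:
  drop -4 from [-4] -> [] (empty!)
  satisfied 2 clause(s); 3 remain; assigned so far: [3, 4]
CONFLICT (empty clause)

Answer: 2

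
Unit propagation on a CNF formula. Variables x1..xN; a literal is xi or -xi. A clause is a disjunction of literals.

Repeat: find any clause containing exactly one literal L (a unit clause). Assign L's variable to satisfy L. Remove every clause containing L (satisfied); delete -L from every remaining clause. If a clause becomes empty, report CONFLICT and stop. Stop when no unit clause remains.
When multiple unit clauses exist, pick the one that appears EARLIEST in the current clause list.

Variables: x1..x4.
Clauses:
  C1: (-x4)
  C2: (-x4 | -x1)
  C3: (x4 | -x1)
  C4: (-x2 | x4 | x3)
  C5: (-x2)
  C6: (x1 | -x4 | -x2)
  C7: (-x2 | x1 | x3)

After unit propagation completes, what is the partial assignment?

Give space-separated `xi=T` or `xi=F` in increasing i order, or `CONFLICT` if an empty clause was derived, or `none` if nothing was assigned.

Answer: x1=F x2=F x4=F

Derivation:
unit clause [-4] forces x4=F; simplify:
  drop 4 from [4, -1] -> [-1]
  drop 4 from [-2, 4, 3] -> [-2, 3]
  satisfied 3 clause(s); 4 remain; assigned so far: [4]
unit clause [-1] forces x1=F; simplify:
  drop 1 from [-2, 1, 3] -> [-2, 3]
  satisfied 1 clause(s); 3 remain; assigned so far: [1, 4]
unit clause [-2] forces x2=F; simplify:
  satisfied 3 clause(s); 0 remain; assigned so far: [1, 2, 4]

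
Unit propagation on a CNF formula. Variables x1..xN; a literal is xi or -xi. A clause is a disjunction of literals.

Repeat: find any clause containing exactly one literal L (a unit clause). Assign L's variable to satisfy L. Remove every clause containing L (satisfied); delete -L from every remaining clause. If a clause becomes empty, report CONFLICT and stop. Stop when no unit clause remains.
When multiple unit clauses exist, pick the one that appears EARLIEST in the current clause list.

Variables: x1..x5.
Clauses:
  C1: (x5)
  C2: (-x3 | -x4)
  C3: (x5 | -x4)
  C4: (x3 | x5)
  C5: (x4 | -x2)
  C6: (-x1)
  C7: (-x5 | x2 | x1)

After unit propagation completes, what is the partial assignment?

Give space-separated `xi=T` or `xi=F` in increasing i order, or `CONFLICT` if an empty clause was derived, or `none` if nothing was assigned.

unit clause [5] forces x5=T; simplify:
  drop -5 from [-5, 2, 1] -> [2, 1]
  satisfied 3 clause(s); 4 remain; assigned so far: [5]
unit clause [-1] forces x1=F; simplify:
  drop 1 from [2, 1] -> [2]
  satisfied 1 clause(s); 3 remain; assigned so far: [1, 5]
unit clause [2] forces x2=T; simplify:
  drop -2 from [4, -2] -> [4]
  satisfied 1 clause(s); 2 remain; assigned so far: [1, 2, 5]
unit clause [4] forces x4=T; simplify:
  drop -4 from [-3, -4] -> [-3]
  satisfied 1 clause(s); 1 remain; assigned so far: [1, 2, 4, 5]
unit clause [-3] forces x3=F; simplify:
  satisfied 1 clause(s); 0 remain; assigned so far: [1, 2, 3, 4, 5]

Answer: x1=F x2=T x3=F x4=T x5=T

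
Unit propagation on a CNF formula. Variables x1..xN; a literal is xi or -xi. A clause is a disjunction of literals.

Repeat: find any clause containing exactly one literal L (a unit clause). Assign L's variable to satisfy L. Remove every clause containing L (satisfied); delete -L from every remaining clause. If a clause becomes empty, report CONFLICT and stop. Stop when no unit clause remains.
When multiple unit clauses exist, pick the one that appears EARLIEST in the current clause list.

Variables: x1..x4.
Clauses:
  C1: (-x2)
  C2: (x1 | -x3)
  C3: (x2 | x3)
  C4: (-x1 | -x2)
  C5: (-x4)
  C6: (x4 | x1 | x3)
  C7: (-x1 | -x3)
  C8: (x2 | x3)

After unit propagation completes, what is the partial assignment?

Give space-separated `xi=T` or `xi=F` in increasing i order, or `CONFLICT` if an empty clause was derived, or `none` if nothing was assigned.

Answer: CONFLICT

Derivation:
unit clause [-2] forces x2=F; simplify:
  drop 2 from [2, 3] -> [3]
  drop 2 from [2, 3] -> [3]
  satisfied 2 clause(s); 6 remain; assigned so far: [2]
unit clause [3] forces x3=T; simplify:
  drop -3 from [1, -3] -> [1]
  drop -3 from [-1, -3] -> [-1]
  satisfied 3 clause(s); 3 remain; assigned so far: [2, 3]
unit clause [1] forces x1=T; simplify:
  drop -1 from [-1] -> [] (empty!)
  satisfied 1 clause(s); 2 remain; assigned so far: [1, 2, 3]
CONFLICT (empty clause)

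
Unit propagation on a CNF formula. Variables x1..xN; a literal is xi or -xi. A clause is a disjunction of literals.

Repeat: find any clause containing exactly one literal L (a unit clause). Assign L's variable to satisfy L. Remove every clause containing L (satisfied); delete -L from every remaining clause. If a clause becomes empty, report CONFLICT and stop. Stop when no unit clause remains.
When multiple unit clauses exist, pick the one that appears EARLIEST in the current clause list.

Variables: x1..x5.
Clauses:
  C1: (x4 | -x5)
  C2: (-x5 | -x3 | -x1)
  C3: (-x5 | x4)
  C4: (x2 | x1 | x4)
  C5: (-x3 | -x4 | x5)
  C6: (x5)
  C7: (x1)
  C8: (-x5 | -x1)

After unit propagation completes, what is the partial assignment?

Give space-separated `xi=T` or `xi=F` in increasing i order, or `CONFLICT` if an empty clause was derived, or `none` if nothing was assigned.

Answer: CONFLICT

Derivation:
unit clause [5] forces x5=T; simplify:
  drop -5 from [4, -5] -> [4]
  drop -5 from [-5, -3, -1] -> [-3, -1]
  drop -5 from [-5, 4] -> [4]
  drop -5 from [-5, -1] -> [-1]
  satisfied 2 clause(s); 6 remain; assigned so far: [5]
unit clause [4] forces x4=T; simplify:
  satisfied 3 clause(s); 3 remain; assigned so far: [4, 5]
unit clause [1] forces x1=T; simplify:
  drop -1 from [-3, -1] -> [-3]
  drop -1 from [-1] -> [] (empty!)
  satisfied 1 clause(s); 2 remain; assigned so far: [1, 4, 5]
CONFLICT (empty clause)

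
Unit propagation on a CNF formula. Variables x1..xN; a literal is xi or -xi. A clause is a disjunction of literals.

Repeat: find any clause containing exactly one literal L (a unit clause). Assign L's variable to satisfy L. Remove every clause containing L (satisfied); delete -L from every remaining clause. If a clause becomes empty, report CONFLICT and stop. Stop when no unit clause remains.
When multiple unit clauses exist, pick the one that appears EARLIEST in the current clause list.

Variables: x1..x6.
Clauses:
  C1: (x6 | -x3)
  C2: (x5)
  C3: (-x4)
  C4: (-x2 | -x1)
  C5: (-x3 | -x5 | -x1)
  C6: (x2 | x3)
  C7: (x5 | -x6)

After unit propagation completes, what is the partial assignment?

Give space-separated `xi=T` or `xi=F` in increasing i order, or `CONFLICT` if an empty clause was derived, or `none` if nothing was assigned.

Answer: x4=F x5=T

Derivation:
unit clause [5] forces x5=T; simplify:
  drop -5 from [-3, -5, -1] -> [-3, -1]
  satisfied 2 clause(s); 5 remain; assigned so far: [5]
unit clause [-4] forces x4=F; simplify:
  satisfied 1 clause(s); 4 remain; assigned so far: [4, 5]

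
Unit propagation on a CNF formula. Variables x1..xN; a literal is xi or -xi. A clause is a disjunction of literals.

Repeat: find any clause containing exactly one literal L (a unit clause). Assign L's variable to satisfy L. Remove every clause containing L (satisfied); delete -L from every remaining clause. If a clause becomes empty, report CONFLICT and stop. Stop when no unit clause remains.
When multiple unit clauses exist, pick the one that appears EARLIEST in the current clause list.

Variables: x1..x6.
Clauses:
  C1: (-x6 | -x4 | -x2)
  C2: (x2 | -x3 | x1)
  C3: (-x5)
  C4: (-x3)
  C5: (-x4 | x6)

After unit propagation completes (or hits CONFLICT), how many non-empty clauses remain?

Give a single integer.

unit clause [-5] forces x5=F; simplify:
  satisfied 1 clause(s); 4 remain; assigned so far: [5]
unit clause [-3] forces x3=F; simplify:
  satisfied 2 clause(s); 2 remain; assigned so far: [3, 5]

Answer: 2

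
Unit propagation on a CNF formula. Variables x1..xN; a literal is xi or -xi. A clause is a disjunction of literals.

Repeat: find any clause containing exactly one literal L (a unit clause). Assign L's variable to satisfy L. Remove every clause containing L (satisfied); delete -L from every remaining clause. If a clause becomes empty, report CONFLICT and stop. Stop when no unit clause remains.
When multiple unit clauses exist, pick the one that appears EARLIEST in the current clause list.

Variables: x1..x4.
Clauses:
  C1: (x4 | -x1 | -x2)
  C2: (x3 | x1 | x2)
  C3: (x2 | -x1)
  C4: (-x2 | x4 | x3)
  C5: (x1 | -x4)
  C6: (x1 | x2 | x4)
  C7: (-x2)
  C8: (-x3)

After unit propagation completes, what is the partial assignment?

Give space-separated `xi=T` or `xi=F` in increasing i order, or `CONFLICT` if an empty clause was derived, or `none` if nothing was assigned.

unit clause [-2] forces x2=F; simplify:
  drop 2 from [3, 1, 2] -> [3, 1]
  drop 2 from [2, -1] -> [-1]
  drop 2 from [1, 2, 4] -> [1, 4]
  satisfied 3 clause(s); 5 remain; assigned so far: [2]
unit clause [-1] forces x1=F; simplify:
  drop 1 from [3, 1] -> [3]
  drop 1 from [1, -4] -> [-4]
  drop 1 from [1, 4] -> [4]
  satisfied 1 clause(s); 4 remain; assigned so far: [1, 2]
unit clause [3] forces x3=T; simplify:
  drop -3 from [-3] -> [] (empty!)
  satisfied 1 clause(s); 3 remain; assigned so far: [1, 2, 3]
CONFLICT (empty clause)

Answer: CONFLICT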